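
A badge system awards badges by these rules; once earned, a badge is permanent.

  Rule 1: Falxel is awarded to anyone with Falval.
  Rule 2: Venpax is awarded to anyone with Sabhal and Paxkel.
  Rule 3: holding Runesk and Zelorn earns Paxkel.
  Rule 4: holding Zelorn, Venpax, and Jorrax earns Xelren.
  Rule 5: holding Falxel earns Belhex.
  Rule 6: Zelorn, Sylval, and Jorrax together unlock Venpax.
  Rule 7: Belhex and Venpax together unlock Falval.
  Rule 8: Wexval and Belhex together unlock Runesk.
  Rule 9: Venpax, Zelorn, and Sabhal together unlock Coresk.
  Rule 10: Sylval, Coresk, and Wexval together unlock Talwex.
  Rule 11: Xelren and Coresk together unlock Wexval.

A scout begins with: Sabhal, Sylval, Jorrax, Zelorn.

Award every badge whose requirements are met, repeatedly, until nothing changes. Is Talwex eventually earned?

Yes

With Zelorn, Sylval, and Jorrax, Venpax is earned (Rule 6).
With Venpax, Zelorn, and Sabhal, Coresk is earned (Rule 9).
With Zelorn, Venpax, and Jorrax, Xelren is earned (Rule 4).
With Xelren and Coresk, Wexval is earned (Rule 11).
With Sylval, Coresk, and Wexval, Talwex is earned (Rule 10).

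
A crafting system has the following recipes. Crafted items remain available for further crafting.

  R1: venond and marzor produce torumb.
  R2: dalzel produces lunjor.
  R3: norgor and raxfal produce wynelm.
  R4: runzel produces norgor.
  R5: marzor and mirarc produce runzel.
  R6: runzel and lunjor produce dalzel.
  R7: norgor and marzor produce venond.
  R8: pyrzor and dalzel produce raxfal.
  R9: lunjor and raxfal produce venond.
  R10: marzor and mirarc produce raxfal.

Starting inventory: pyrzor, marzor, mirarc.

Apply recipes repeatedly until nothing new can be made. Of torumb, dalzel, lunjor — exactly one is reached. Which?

torumb

marzor and mirarc → runzel (R5).
Using R4, runzel makes norgor.
norgor and marzor → venond (R7).
Using R1, venond and marzor make torumb.
lunjor would need dalzel (R2), but dalzel is never obtained. dalzel would need runzel and lunjor (R6), but lunjor is never obtained.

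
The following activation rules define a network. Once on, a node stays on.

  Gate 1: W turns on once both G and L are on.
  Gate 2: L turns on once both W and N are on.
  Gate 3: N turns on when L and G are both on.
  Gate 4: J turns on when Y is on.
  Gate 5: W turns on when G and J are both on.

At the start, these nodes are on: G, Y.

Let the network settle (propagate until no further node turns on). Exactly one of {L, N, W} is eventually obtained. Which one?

Gate 4: Y on → J on.
G and J are on, so W turns on (Gate 5).
N would need L and G (Gate 3), but L never turns on. L would need W and N (Gate 2), but N never turns on.

W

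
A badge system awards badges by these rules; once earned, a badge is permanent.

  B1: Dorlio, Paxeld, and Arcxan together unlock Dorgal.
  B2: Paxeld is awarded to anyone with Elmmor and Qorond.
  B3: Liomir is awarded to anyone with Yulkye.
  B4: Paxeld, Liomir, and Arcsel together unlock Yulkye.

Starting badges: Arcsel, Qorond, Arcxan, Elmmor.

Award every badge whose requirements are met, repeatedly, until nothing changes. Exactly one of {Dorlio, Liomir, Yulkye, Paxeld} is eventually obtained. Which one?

With Elmmor and Qorond, Paxeld is earned (B2).
Liomir would need Yulkye (B3), but Yulkye is never earned. No rule produces Dorlio, and it is not given. Yulkye would need Paxeld, Liomir, and Arcsel (B4), but Liomir is never earned.

Paxeld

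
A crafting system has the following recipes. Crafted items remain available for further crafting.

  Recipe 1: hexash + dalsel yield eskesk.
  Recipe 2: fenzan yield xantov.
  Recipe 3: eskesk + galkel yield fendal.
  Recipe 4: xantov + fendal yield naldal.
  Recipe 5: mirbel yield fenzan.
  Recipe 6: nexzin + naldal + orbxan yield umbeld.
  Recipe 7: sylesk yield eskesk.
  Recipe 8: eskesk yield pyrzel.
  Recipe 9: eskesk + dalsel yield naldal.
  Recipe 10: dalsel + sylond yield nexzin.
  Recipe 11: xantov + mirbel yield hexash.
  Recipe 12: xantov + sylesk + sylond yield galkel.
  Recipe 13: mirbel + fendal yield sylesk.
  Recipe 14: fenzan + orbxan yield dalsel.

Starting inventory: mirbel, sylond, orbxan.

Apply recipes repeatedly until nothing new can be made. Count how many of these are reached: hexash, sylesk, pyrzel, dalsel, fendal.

mirbel → fenzan (Recipe 5).
Using Recipe 14, fenzan and orbxan make dalsel.
Using Recipe 2, fenzan makes xantov.
Using Recipe 11, xantov and mirbel make hexash.
hexash + dalsel → eskesk (Recipe 1).
Using Recipe 8, eskesk makes pyrzel.
hexash: reached.
sylesk would need mirbel and fendal (Recipe 13), but fendal is never obtained.
pyrzel: reached.
dalsel: reached.
fendal would need eskesk and galkel (Recipe 3), but galkel is never obtained.
Reached: hexash, pyrzel, and dalsel — 3 of the 5.

3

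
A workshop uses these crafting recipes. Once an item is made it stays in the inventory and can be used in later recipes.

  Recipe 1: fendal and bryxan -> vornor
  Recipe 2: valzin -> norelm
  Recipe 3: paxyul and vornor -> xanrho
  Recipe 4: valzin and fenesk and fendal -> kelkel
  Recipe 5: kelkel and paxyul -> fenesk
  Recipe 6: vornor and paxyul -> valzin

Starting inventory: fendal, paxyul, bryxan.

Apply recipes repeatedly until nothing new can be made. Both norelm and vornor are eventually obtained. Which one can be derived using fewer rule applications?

vornor: fendal and bryxan -> vornor (Recipe 1). [1 rule application]
norelm: fendal and bryxan -> vornor (Recipe 1). vornor and paxyul -> valzin (Recipe 6). Using Recipe 2, valzin makes norelm. [3 rule applications]
vornor needs fewer.

vornor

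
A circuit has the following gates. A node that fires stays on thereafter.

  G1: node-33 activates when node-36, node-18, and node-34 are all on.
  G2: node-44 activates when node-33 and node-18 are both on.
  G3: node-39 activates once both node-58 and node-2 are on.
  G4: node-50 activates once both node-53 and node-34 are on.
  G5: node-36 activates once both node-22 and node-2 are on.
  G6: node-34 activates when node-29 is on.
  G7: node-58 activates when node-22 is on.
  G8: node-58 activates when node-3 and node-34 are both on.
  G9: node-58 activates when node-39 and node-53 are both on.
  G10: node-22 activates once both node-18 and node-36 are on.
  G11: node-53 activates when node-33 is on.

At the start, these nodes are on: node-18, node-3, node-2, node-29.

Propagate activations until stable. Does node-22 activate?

node-22 would need node-18 and node-36 (G10), but node-36 never turns on.

No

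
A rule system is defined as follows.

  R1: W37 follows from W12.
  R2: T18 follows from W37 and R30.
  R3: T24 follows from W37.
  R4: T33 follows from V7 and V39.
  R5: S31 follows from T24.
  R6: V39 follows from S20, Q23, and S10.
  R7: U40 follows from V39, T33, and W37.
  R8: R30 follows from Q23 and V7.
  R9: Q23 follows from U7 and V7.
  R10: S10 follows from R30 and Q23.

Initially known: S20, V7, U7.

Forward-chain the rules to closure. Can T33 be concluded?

From U7 and V7, R9 gives Q23.
From Q23 and V7, R8 gives R30.
From R30 and Q23, R10 gives S10.
From S20, Q23, and S10, R6 gives V39.
V7 and V39 hold, so T33 follows (R4).

Yes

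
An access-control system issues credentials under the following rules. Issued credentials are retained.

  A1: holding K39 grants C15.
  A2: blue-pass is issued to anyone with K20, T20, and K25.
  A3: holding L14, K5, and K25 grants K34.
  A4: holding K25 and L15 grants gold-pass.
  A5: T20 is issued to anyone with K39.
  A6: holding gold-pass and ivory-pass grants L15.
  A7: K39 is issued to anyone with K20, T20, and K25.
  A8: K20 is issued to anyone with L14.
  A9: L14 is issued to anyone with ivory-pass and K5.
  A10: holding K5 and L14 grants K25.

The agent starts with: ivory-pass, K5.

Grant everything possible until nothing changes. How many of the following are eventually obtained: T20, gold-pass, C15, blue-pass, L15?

0

T20 would need K39 (A5), but K39 is never granted.
gold-pass would need K25 and L15 (A4), but L15 is never granted.
C15 would need K39 (A1), but K39 is never granted.
blue-pass would need K20, T20, and K25 (A2), but T20 is never granted.
L15 would need gold-pass and ivory-pass (A6), but gold-pass is never granted.
None of the 5 are reached.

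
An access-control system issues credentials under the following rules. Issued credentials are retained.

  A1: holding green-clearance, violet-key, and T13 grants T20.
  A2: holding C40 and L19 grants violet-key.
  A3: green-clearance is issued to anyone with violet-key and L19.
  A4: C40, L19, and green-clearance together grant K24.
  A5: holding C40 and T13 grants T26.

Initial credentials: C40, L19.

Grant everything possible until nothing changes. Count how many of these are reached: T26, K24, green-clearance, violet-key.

Holding C40 and L19 grants violet-key (A2).
Holding violet-key and L19 grants green-clearance (A3).
Holding C40, L19, and green-clearance grants K24 (A4).
T26 would need C40 and T13 (A5), but T13 is never granted.
K24: reached.
green-clearance: reached.
violet-key: reached.
Reached: K24, green-clearance, and violet-key — 3 of the 4.

3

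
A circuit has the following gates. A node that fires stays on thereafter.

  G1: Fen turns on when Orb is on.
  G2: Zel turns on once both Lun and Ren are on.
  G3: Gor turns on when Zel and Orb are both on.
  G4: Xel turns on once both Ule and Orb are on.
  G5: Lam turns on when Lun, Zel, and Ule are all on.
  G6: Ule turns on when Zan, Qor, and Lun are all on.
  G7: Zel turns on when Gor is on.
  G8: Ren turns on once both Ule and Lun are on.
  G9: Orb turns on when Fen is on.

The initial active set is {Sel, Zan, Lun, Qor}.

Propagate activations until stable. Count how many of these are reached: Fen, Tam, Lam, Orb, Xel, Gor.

1

G6: Zan, Qor, and Lun on → Ule on.
G8: Ule and Lun on → Ren on.
Lun and Ren are on, so Zel turns on (G2).
G5: Lun, Zel, and Ule on → Lam on.
Fen would need Orb (G1), but Orb never turns on.
No rule produces Tam, and it is not given.
Lam: reached.
Orb would need Fen (G9), but Fen never turns on.
Xel would need Ule and Orb (G4), but Orb never turns on.
Gor would need Zel and Orb (G3), but Orb never turns on.
Reached: Lam — 1 of the 6.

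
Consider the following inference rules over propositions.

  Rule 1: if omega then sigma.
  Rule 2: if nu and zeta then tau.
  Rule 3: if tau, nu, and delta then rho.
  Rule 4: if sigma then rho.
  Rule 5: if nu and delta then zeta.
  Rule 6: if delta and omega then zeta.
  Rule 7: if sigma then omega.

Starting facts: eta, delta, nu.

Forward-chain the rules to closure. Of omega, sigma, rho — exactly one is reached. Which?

rho

nu and delta hold, so zeta follows (Rule 5).
From nu and zeta, Rule 2 gives tau.
tau, nu, and delta hold, so rho follows (Rule 3).
omega would need sigma (Rule 7), but sigma is never established. sigma would need omega (Rule 1), but omega is never established.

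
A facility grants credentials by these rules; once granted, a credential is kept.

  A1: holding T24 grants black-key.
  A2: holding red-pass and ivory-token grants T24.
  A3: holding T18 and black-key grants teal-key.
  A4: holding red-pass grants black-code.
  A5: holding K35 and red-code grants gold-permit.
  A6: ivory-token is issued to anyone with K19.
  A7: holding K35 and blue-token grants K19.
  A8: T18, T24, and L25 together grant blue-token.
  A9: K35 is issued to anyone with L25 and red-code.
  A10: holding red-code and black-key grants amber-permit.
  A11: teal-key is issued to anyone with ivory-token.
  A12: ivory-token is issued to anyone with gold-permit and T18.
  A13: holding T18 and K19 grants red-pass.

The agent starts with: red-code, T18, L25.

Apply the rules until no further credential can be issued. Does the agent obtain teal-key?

Yes

Holding L25 and red-code grants K35 (A9).
Holding K35 and red-code grants gold-permit (A5).
Holding gold-permit and T18 grants ivory-token (A12).
Holding ivory-token grants teal-key (A11).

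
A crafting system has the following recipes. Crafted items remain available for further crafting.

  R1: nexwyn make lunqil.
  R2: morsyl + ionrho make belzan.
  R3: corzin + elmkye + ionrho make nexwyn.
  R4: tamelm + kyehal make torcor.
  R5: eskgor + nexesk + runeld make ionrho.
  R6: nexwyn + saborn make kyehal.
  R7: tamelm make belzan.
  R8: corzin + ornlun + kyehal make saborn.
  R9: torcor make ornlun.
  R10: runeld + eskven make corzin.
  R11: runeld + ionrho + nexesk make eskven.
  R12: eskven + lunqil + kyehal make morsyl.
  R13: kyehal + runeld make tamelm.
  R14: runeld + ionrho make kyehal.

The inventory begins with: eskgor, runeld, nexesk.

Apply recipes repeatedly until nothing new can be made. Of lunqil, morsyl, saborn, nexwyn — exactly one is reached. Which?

saborn

Using R5, eskgor, nexesk, and runeld make ionrho.
runeld + ionrho + nexesk → eskven (R11).
runeld + ionrho → kyehal (R14).
Using R10, runeld and eskven make corzin.
kyehal + runeld → tamelm (R13).
Using R4, tamelm and kyehal make torcor.
torcor → ornlun (R9).
corzin + ornlun + kyehal → saborn (R8).
morsyl would need eskven, lunqil, and kyehal (R12), but lunqil is never obtained. lunqil would need nexwyn (R1), but nexwyn is never obtained. nexwyn would need corzin, elmkye, and ionrho (R3), but elmkye is never obtained.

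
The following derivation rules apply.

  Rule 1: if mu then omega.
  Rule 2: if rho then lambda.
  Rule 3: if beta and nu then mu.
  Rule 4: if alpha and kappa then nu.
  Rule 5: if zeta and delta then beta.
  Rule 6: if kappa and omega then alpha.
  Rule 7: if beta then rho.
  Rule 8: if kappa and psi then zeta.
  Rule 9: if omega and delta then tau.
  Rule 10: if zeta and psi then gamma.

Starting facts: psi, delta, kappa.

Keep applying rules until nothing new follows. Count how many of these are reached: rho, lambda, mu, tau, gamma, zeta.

kappa and psi hold, so zeta follows (Rule 8).
zeta and psi hold, so gamma follows (Rule 10).
From zeta and delta, Rule 5 gives beta.
beta holds, so rho follows (Rule 7).
rho holds, so lambda follows (Rule 2).
rho: reached.
lambda: reached.
mu would need beta and nu (Rule 3), but nu is never established.
tau would need omega and delta (Rule 9), but omega is never established.
gamma: reached.
zeta: reached.
Reached: rho, lambda, gamma, and zeta — 4 of the 6.

4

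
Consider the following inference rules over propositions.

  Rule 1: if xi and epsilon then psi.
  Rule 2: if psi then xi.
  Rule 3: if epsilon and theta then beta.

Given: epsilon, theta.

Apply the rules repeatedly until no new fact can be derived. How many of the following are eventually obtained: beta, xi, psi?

epsilon and theta hold, so beta follows (Rule 3).
beta: reached.
xi would need psi (Rule 2), but psi is never established.
psi would need xi and epsilon (Rule 1), but xi is never established.
Reached: beta — 1 of the 3.

1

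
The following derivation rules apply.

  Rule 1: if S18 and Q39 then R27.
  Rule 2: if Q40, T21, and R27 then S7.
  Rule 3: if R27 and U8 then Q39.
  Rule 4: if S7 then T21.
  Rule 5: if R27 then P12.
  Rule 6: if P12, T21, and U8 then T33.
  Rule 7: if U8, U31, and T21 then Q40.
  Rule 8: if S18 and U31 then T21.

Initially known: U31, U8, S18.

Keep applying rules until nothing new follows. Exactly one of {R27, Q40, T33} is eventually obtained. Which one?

Q40

From S18 and U31, Rule 8 gives T21.
From U8, U31, and T21, Rule 7 gives Q40.
T33 would need P12, T21, and U8 (Rule 6), but P12 is never established. R27 would need S18 and Q39 (Rule 1), but Q39 is never established.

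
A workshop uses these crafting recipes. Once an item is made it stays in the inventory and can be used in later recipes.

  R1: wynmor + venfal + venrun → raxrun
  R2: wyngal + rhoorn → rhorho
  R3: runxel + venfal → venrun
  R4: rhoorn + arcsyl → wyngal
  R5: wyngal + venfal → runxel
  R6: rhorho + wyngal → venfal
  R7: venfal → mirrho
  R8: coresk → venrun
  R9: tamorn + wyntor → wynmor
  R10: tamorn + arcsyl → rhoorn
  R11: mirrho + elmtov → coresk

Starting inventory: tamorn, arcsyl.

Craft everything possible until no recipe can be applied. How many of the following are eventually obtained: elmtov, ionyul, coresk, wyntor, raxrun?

No rule produces elmtov, and it is not given.
No rule produces ionyul, and it is not given.
coresk would need mirrho and elmtov (R11), but elmtov is never obtained.
No rule produces wyntor, and it is not given.
raxrun would need wynmor, venfal, and venrun (R1), but wynmor is never obtained.
None of the 5 are reached.

0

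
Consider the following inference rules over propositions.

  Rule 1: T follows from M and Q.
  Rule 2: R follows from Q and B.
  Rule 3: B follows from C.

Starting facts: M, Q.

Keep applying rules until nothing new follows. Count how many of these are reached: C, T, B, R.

1

From M and Q, Rule 1 gives T.
No rule produces C, and it is not given.
T: reached.
B would need C (Rule 3), but C is never established.
R would need Q and B (Rule 2), but B is never established.
Reached: T — 1 of the 4.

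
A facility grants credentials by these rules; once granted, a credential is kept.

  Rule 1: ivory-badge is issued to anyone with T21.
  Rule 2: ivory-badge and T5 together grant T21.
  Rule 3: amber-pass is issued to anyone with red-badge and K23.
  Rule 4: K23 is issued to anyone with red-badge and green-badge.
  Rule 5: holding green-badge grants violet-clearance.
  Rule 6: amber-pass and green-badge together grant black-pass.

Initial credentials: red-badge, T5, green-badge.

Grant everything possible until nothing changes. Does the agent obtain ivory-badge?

No

ivory-badge would need T21 (Rule 1), but T21 is never granted.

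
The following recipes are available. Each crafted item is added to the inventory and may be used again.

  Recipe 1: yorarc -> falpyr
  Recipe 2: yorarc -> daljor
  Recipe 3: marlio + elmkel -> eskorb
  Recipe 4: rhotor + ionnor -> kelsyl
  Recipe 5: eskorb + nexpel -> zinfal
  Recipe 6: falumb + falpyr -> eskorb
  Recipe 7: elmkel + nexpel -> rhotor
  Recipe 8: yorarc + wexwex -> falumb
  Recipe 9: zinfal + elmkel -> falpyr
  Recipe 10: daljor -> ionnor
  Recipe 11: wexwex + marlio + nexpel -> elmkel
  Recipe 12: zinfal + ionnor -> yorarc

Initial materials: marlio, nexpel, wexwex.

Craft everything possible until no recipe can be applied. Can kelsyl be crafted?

No

kelsyl would need rhotor and ionnor (Recipe 4), but ionnor is never obtained.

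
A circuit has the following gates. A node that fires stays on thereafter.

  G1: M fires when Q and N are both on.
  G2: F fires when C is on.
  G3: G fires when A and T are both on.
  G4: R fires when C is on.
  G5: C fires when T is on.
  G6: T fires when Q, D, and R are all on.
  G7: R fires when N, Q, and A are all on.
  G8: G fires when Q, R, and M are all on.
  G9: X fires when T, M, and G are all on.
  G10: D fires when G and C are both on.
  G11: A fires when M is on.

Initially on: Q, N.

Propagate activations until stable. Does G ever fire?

G1: Q and N on → M on.
G11: M on → A on.
N, Q, and A are on, so R fires (G7).
G8: Q, R, and M on → G on.

Yes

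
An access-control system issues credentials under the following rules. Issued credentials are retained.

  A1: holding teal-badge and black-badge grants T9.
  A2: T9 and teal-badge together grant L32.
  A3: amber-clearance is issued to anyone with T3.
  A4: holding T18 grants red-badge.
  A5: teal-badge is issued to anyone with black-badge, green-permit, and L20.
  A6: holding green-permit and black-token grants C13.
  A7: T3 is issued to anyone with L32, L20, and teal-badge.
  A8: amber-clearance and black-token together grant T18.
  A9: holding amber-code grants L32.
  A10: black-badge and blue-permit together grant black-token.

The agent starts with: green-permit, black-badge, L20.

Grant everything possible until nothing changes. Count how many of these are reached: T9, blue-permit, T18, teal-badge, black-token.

2

Holding black-badge, green-permit, and L20 grants teal-badge (A5).
Holding teal-badge and black-badge grants T9 (A1).
T9: reached.
No rule produces blue-permit, and it is not given.
T18 would need amber-clearance and black-token (A8), but black-token is never granted.
teal-badge: reached.
black-token would need black-badge and blue-permit (A10), but blue-permit is never granted.
Reached: T9 and teal-badge — 2 of the 5.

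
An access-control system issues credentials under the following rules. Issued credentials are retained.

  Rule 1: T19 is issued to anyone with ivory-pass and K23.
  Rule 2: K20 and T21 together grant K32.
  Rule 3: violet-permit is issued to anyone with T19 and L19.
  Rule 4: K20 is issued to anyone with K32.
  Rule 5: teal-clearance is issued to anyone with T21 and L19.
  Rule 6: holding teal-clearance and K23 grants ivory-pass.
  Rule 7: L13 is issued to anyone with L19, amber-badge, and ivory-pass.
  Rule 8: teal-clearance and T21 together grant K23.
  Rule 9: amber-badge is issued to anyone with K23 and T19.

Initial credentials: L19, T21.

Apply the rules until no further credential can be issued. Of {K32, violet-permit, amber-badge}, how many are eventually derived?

2

Holding T21 and L19 grants teal-clearance (Rule 5).
Holding teal-clearance and T21 grants K23 (Rule 8).
Holding teal-clearance and K23 grants ivory-pass (Rule 6).
Holding ivory-pass and K23 grants T19 (Rule 1).
Holding K23 and T19 grants amber-badge (Rule 9).
Holding T19 and L19 grants violet-permit (Rule 3).
K32 would need K20 and T21 (Rule 2), but K20 is never granted.
violet-permit: reached.
amber-badge: reached.
Reached: violet-permit and amber-badge — 2 of the 3.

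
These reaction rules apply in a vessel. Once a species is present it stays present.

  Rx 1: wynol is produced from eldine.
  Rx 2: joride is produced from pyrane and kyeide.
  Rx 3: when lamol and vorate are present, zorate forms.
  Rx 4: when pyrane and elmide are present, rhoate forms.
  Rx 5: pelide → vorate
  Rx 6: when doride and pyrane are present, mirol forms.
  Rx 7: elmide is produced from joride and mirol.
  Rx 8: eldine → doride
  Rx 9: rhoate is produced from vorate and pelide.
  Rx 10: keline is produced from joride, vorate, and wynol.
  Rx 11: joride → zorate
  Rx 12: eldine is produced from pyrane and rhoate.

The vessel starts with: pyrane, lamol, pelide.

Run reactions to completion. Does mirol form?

pelide present → vorate forms (Rx 5).
vorate and pelide present → rhoate forms (Rx 9).
pyrane and rhoate present → eldine forms (Rx 12).
eldine present → doride forms (Rx 8).
doride and pyrane present → mirol forms (Rx 6).

Yes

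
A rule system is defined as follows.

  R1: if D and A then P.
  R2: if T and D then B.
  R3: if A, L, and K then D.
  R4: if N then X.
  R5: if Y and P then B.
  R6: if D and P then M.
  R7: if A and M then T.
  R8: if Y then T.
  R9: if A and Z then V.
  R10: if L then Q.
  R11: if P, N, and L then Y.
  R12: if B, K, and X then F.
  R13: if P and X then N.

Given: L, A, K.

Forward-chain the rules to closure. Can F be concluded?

No

F would need B, K, and X (R12), but X is never established.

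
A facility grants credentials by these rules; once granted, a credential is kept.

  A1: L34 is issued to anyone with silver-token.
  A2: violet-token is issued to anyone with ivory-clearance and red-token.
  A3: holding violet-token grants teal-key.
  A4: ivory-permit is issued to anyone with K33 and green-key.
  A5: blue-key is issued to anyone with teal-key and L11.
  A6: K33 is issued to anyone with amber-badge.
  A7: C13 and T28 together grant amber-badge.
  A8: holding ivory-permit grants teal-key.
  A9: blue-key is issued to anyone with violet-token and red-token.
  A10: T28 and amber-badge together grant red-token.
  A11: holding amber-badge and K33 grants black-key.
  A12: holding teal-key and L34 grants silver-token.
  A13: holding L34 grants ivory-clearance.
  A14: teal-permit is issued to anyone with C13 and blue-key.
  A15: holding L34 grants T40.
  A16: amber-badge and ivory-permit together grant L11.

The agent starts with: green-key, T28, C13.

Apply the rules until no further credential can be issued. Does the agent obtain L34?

No

L34 would need silver-token (A1), but silver-token is never granted.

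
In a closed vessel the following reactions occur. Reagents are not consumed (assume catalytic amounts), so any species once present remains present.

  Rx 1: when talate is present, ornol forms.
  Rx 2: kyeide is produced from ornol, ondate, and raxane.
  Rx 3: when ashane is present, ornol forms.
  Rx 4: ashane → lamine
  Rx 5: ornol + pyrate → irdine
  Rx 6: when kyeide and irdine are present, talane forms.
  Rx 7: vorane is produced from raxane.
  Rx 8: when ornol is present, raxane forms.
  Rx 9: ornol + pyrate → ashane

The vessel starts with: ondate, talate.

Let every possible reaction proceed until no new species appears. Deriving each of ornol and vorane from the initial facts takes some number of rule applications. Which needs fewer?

ornol: talate present → ornol forms (Rx 1). [1 rule application]
vorane: talate present → ornol forms (Rx 1). ornol present → raxane forms (Rx 8). raxane present → vorane forms (Rx 7). [3 rule applications]
ornol needs fewer.

ornol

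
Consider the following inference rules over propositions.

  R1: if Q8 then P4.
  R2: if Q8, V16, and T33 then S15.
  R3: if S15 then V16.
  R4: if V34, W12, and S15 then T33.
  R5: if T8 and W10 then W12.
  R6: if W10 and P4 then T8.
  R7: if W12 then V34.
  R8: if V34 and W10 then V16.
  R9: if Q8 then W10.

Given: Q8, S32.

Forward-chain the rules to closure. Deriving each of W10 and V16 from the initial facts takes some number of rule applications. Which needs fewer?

W10

W10: From Q8, R9 gives W10. [1 rule application]
V16: From Q8, R1 gives P4. From Q8, R9 gives W10. From W10 and P4, R6 gives T8. From T8 and W10, R5 gives W12. From W12, R7 gives V34. V34 and W10 hold, so V16 follows (R8). [6 rule applications]
W10 needs fewer.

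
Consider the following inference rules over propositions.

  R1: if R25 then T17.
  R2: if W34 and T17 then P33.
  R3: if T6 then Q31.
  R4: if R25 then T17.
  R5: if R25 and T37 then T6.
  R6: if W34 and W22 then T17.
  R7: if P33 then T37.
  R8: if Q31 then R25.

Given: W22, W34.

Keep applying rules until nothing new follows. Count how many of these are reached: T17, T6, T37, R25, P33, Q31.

3

W34 and W22 hold, so T17 follows (R6).
From W34 and T17, R2 gives P33.
P33 holds, so T37 follows (R7).
T17: reached.
T6 would need R25 and T37 (R5), but R25 is never established.
T37: reached.
R25 would need Q31 (R8), but Q31 is never established.
P33: reached.
Q31 would need T6 (R3), but T6 is never established.
Reached: T17, T37, and P33 — 3 of the 6.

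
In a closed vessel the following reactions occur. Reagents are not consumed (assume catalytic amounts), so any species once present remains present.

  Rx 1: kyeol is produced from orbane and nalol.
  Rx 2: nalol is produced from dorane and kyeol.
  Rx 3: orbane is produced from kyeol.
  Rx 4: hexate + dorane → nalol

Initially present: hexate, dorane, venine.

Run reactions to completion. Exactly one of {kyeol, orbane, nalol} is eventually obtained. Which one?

nalol

hexate and dorane present → nalol forms (Rx 4).
orbane would need kyeol (Rx 3), but kyeol never forms. kyeol would need orbane and nalol (Rx 1), but orbane never forms.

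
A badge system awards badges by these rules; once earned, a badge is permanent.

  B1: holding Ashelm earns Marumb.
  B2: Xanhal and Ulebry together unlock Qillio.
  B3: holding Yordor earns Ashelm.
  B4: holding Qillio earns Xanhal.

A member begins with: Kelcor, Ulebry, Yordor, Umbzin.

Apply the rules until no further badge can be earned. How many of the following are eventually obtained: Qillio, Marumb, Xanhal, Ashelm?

With Yordor, Ashelm is earned (B3).
With Ashelm, Marumb is earned (B1).
Qillio would need Xanhal and Ulebry (B2), but Xanhal is never earned.
Marumb: reached.
Xanhal would need Qillio (B4), but Qillio is never earned.
Ashelm: reached.
Reached: Marumb and Ashelm — 2 of the 4.

2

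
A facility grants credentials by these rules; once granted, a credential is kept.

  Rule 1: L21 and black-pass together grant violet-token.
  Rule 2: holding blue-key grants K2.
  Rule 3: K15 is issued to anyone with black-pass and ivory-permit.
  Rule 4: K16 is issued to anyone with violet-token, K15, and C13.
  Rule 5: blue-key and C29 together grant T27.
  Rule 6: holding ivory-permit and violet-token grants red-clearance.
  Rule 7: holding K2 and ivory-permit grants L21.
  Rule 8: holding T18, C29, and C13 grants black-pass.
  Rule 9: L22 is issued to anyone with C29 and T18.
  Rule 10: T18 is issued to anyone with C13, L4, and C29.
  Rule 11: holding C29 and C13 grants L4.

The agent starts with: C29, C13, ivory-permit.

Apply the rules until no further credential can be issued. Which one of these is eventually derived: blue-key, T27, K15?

K15

Holding C29 and C13 grants L4 (Rule 11).
Holding C13, L4, and C29 grants T18 (Rule 10).
Holding T18, C29, and C13 grants black-pass (Rule 8).
Holding black-pass and ivory-permit grants K15 (Rule 3).
No rule produces blue-key, and it is not given. T27 would need blue-key and C29 (Rule 5), but blue-key is never granted.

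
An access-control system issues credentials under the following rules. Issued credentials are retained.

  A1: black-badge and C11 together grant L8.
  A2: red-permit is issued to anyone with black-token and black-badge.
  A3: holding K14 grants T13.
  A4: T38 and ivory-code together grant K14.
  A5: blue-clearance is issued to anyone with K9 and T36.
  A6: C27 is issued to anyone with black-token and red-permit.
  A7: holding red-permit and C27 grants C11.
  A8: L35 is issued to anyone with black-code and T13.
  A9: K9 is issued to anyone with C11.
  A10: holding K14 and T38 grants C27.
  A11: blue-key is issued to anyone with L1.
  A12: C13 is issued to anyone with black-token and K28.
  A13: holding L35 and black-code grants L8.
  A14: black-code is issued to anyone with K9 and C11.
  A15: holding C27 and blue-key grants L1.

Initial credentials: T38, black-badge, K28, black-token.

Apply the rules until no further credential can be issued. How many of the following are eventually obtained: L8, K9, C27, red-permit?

Holding black-token and black-badge grants red-permit (A2).
Holding black-token and red-permit grants C27 (A6).
Holding red-permit and C27 grants C11 (A7).
Holding black-badge and C11 grants L8 (A1).
Holding C11 grants K9 (A9).
L8: reached.
K9: reached.
C27: reached.
red-permit: reached.
All 4 are reached.

4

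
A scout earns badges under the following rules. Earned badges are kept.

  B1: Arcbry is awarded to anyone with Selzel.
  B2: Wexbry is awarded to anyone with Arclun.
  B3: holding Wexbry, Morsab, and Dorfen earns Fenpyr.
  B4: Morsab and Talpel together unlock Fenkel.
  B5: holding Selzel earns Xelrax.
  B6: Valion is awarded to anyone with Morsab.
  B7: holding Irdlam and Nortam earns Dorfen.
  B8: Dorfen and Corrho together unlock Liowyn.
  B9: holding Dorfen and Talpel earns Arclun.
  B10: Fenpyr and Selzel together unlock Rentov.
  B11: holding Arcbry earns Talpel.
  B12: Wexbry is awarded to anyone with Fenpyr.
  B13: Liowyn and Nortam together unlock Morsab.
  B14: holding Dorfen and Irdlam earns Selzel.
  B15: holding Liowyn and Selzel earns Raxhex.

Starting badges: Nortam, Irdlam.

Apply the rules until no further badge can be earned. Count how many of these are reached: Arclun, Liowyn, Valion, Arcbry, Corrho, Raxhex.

2

With Irdlam and Nortam, Dorfen is earned (B7).
With Dorfen and Irdlam, Selzel is earned (B14).
With Selzel, Arcbry is earned (B1).
With Arcbry, Talpel is earned (B11).
With Dorfen and Talpel, Arclun is earned (B9).
Arclun: reached.
Liowyn would need Dorfen and Corrho (B8), but Corrho is never earned.
Valion would need Morsab (B6), but Morsab is never earned.
Arcbry: reached.
No rule produces Corrho, and it is not given.
Raxhex would need Liowyn and Selzel (B15), but Liowyn is never earned.
Reached: Arclun and Arcbry — 2 of the 6.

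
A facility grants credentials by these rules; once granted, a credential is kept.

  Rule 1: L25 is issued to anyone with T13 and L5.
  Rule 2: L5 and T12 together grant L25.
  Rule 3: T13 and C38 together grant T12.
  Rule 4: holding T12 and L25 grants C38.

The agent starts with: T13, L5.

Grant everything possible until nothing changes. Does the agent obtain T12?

No

T12 would need T13 and C38 (Rule 3), but C38 is never granted.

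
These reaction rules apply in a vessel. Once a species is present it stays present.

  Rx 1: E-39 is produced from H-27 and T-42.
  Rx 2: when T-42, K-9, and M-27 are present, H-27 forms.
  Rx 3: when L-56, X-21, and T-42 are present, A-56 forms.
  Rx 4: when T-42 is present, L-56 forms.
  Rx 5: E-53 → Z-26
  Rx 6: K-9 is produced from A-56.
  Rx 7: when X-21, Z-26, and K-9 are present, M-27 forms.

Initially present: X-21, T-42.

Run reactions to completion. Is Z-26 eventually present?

Z-26 would need E-53 (Rx 5), but E-53 never forms.

No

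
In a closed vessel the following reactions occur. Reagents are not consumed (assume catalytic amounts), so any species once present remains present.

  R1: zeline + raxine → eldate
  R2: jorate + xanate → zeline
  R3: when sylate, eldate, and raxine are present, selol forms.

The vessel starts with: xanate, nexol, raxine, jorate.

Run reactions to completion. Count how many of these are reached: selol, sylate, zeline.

jorate and xanate present → zeline forms (R2).
selol would need sylate, eldate, and raxine (R3), but sylate never forms.
No rule produces sylate, and it is not given.
zeline: reached.
Reached: zeline — 1 of the 3.

1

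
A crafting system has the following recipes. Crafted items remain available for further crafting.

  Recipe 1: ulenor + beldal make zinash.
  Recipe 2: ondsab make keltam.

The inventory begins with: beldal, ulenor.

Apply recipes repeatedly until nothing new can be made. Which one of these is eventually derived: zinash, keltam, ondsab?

zinash

Using Recipe 1, ulenor and beldal make zinash.
keltam would need ondsab (Recipe 2), but ondsab is never obtained. No rule produces ondsab, and it is not given.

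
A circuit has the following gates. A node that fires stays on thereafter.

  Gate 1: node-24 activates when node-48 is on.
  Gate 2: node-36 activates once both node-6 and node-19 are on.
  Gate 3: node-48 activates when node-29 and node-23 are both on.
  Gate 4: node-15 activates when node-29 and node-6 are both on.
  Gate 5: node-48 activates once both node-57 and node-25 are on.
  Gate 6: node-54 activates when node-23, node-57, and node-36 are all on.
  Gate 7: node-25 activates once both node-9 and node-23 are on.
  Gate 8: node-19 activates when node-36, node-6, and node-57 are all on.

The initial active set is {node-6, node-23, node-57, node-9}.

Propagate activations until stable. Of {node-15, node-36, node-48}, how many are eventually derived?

1

node-9 and node-23 are on, so node-25 activates (Gate 7).
Gate 5: node-57 and node-25 on → node-48 on.
node-15 would need node-29 and node-6 (Gate 4), but node-29 never turns on.
node-36 would need node-6 and node-19 (Gate 2), but node-19 never turns on.
node-48: reached.
Reached: node-48 — 1 of the 3.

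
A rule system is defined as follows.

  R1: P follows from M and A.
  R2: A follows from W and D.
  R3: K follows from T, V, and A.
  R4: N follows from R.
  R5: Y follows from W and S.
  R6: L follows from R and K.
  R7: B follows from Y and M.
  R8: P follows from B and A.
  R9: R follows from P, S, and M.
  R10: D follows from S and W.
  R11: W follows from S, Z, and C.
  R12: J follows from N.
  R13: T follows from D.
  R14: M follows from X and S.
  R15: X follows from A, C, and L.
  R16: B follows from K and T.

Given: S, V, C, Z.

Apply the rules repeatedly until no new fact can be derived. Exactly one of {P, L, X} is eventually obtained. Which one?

From S, Z, and C, R11 gives W.
From S and W, R10 gives D.
W and D hold, so A follows (R2).
From D, R13 gives T.
From T, V, and A, R3 gives K.
K and T hold, so B follows (R16).
B and A hold, so P follows (R8).
X would need A, C, and L (R15), but L is never established. L would need R and K (R6), but R is never established.

P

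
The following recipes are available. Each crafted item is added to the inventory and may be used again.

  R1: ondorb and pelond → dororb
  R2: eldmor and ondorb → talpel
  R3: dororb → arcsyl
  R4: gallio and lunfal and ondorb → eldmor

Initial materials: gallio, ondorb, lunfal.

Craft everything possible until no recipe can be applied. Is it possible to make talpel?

Yes

Using R4, gallio, lunfal, and ondorb make eldmor.
Using R2, eldmor and ondorb make talpel.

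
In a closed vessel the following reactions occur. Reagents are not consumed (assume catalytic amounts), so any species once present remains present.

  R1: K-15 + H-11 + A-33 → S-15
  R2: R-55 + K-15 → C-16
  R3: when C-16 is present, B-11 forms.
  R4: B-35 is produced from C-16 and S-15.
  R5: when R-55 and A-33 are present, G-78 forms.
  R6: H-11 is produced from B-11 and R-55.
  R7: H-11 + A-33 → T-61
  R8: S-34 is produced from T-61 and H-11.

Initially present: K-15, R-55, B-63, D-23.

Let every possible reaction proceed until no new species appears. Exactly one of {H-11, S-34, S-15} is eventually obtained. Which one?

R-55 and K-15 present → C-16 forms (R2).
C-16 present → B-11 forms (R3).
B-11 and R-55 present → H-11 forms (R6).
S-34 would need T-61 and H-11 (R8), but T-61 never forms. S-15 would need K-15, H-11, and A-33 (R1), but A-33 never forms.

H-11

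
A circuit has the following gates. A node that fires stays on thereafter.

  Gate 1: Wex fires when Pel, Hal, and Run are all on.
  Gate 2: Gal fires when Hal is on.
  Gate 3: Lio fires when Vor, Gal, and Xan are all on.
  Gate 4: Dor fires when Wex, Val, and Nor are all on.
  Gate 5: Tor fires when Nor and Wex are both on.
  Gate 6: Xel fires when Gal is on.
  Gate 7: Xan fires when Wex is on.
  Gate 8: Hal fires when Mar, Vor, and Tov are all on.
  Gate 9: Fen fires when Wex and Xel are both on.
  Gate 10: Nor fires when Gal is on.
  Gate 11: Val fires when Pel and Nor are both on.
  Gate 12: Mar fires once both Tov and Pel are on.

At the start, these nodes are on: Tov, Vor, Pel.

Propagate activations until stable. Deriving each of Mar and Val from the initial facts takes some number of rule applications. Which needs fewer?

Mar

Mar: Tov and Pel are on, so Mar fires (Gate 12). [1 rule application]
Val: Gate 12: Tov and Pel on → Mar on. Mar, Vor, and Tov are on, so Hal fires (Gate 8). Gate 2: Hal on → Gal on. Gate 10: Gal on → Nor on. Gate 11: Pel and Nor on → Val on. [5 rule applications]
Mar needs fewer.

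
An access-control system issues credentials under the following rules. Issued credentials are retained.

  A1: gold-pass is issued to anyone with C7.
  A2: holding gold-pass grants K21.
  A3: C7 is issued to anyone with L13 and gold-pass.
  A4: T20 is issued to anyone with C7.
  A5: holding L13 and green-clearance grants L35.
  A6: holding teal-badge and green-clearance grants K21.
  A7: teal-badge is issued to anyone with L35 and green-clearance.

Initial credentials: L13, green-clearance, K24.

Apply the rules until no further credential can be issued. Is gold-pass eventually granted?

gold-pass would need C7 (A1), but C7 is never granted.

No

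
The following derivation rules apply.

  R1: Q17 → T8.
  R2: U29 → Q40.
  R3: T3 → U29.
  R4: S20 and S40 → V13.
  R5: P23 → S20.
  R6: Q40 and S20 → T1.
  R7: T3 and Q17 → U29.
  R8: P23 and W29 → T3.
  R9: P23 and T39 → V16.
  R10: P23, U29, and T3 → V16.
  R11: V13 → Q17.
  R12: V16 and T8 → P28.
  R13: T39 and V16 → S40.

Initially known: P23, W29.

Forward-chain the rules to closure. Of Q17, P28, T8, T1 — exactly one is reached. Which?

P23 and W29 hold, so T3 follows (R8).
From P23, R5 gives S20.
From T3, R3 gives U29.
U29 holds, so Q40 follows (R2).
From Q40 and S20, R6 gives T1.
P28 would need V16 and T8 (R12), but T8 is never established. T8 would need Q17 (R1), but Q17 is never established. Q17 would need V13 (R11), but V13 is never established.

T1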